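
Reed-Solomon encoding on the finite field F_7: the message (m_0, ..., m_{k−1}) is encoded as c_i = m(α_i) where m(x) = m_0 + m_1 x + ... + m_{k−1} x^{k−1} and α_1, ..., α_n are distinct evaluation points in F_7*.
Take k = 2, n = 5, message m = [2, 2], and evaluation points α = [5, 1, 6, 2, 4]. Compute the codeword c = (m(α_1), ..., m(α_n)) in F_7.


c = [5, 4, 0, 6, 3]

Message polynomial: m(x) = 2 + 2·x (mod 7).
For each evaluation point α_i, compute m(α_i) mod 7:
  α_1 = 5: Horner steps 2 → 5, so m(5) = 5.
  α_2 = 1: Horner steps 2 → 4, so m(1) = 4.
  α_3 = 6: Horner steps 2 → 0, so m(6) = 0.
  α_4 = 2: Horner steps 2 → 6, so m(2) = 6.
  α_5 = 4: Horner steps 2 → 3, so m(4) = 3.
Codeword c = [5, 4, 0, 6, 3] ∈ F_7^5.


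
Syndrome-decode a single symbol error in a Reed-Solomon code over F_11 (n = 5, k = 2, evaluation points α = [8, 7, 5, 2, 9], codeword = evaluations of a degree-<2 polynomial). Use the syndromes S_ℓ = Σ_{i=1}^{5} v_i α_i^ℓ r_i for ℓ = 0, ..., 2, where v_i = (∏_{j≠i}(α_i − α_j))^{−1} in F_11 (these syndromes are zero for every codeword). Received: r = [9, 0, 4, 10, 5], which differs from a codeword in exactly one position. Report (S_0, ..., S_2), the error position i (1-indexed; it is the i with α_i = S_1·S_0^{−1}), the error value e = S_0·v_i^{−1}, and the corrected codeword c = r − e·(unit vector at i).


S = (9, 4, 3), error at position 5, error magnitude e = 9, c = [9, 0, 4, 10, 7].

Step 1: column multipliers v_i = (∏_{j≠i}(α_i − α_j))^{−1} mod 11.
  i = 1 (α = 8): (8−7)(8−5)(8−2)(8−9) = 1·3·6·(−1) = −18 ≡ 4, so v_1 = 4^{−1} = 3 (mod 11).
  i = 2 (α = 7): (7−8)(7−5)(7−2)(7−9) = (−1)·2·5·(−2) = 20 ≡ 9, so v_2 = 9^{−1} = 5 (mod 11).
  i = 3 (α = 5): (5−8)(5−7)(5−2)(5−9) = (−3)·(−2)·3·(−4) = −72 ≡ 5, so v_3 = 5^{−1} = 9 (mod 11).
  i = 4 (α = 2): (2−8)(2−7)(2−5)(2−9) = (−6)·(−5)·(−3)·(−7) = 630 ≡ 3, so v_4 = 3^{−1} = 4 (mod 11).
  i = 5 (α = 9): (9−8)(9−7)(9−5)(9−2) = 1·2·4·7 = 56 ≡ 1, so v_5 = 1^{−1} = 1 (mod 11).
  v = [3, 5, 9, 4, 1].
Step 2: syndromes of r = [9, 0, 4, 10, 5] (all sums mod 11).
  S_0 = Σ v_i r_i = 3·9 + 5·0 + 9·4 + 4·10 + 1·5 = 108 ≡ 9.
  S_1 = Σ v_i α_i r_i = 3·8·9 + 5·7·0 + 9·5·4 + 4·2·10 + 1·9·5 = 521 ≡ 4.
  α_i^2 mod 11 = [9, 5, 3, 4, 4].
  S_2 = Σ v_i α_i^2 r_i = 3·9·9 + 5·5·0 + 9·3·4 + 4·4·10 + 1·4·5 = 531 ≡ 3.
  S = (9, 4, 3) ≠ 0, so r is not a codeword (an error is present).
Step 3: locate the error. For a single error e at position i, S_ℓ = v_i·e·α_i^ℓ, so α_err = S_1/S_0.
  S_0^{−1} = 9^{−1} = 5 (mod 11), so α_err = 4·5 = 20 ≡ 9 = α_5. Error position i = 5.
  Consistency check: S_2/S_1 = 3·3 = 9 ≡ 9 = α_err ✓ (single-error assumption holds).
Step 4: error magnitude e = S_0/v_5 = S_0·∏_{j≠5}(α_5 − α_j) = 9·1 = 9 ≡ 9 (mod 11).
Step 5: correct position 5: c_5 = r_5 − e = 5 − 9 ≡ 7 (mod 11). Hence c = [9, 0, 4, 10, 7].
  Check: interpolating c through the α_i gives m(x) = 3 + 9·x (degree < 2) with m(α_i) = c_i for every i, so c is indeed a codeword.


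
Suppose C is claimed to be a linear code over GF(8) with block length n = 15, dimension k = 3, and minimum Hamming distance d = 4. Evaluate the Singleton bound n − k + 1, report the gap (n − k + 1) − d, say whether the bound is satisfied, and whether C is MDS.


Singleton RHS = n − k + 1 = 13, slack = 9, bound satisfied, not MDS.

Singleton bound: d ≤ n − k + 1.
Here n = 15, k = 3, so n − k + 1 = 13.
Given d = 4, check d ≤ 13: YES.
Slack = (n − k + 1) − d = 9.
The code is NOT MDS (slack = 9 > 0).
Description: the claimed parameters are [15, 3, 4]_8; such a code would be non-MDS.


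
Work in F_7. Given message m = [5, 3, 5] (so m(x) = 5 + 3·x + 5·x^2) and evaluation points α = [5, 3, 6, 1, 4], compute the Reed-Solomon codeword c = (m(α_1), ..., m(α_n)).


c = [5, 3, 0, 6, 6]

Message polynomial: m(x) = 5 + 3·x + 5·x^2 (mod 7).
For each evaluation point α_i, compute m(α_i) mod 7:
  α_1 = 5: Horner steps 5 → 0 → 5, so m(5) = 5.
  α_2 = 3: Horner steps 5 → 4 → 3, so m(3) = 3.
  α_3 = 6: Horner steps 5 → 5 → 0, so m(6) = 0.
  α_4 = 1: Horner steps 5 → 1 → 6, so m(1) = 6.
  α_5 = 4: Horner steps 5 → 2 → 6, so m(4) = 6.
Codeword c = [5, 3, 0, 6, 6] ∈ F_7^5.


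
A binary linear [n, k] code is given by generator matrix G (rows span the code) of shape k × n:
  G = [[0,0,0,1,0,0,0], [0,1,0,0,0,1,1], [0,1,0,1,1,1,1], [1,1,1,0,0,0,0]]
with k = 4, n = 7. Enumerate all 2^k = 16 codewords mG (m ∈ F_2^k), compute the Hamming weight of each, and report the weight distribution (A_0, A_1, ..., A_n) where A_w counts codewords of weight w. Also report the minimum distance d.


Weight distribution: A_0 = 1, A_1 = 2, A_2 = 1, A_3 = 2, A_4 = 5, A_5 = 4, A_6 = 1. Minimum distance d = 1.

Enumerate all 2^4 = 16 messages m ∈ F_2^4.
For each, compute codeword c = mG in F_2^7, then tally its weight.
  m = 0000 → c = 0000000, weight = 0.
  m = 1000 → c = 0001000, weight = 1.
  m = 0100 → c = 0100011, weight = 3.
  m = 1100 → c = 0101011, weight = 4.
  m = 0010 → c = 0101111, weight = 5.
  m = 1010 → c = 0100111, weight = 4.
  m = 0110 → c = 0001100, weight = 2.
  m = 1110 → c = 0000100, weight = 1.
  m = 0001 → c = 1110000, weight = 3.
  m = 1001 → c = 1111000, weight = 4.
  m = 0101 → c = 1010011, weight = 4.
  m = 1101 → c = 1011011, weight = 5.
  m = 0011 → c = 1011111, weight = 6.
  m = 1011 → c = 1010111, weight = 5.
  m = 0111 → c = 1111100, weight = 5.
  m = 1111 → c = 1110100, weight = 4.
Tally weights:
  weight 0: 1 codewords.
  weight 1: 2 codewords.
  weight 2: 1 codewords.
  weight 3: 2 codewords.
  weight 4: 5 codewords.
  weight 5: 4 codewords.
  weight 6: 1 codewords.
Minimum distance d = smallest w > 0 with A_w > 0 = 1.
Sanity: Σ A_w = 16 = 2^4 = 16 ✓.


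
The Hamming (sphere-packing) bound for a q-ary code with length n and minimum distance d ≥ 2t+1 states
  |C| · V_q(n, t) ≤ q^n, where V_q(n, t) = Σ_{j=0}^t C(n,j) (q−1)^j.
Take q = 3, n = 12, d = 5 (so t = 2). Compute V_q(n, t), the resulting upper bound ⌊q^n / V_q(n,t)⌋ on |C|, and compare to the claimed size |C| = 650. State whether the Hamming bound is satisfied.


V_q(n, t) = 289, q^n = 531441, Hamming bound = 1838, |C| = 650 ≤ bound (satisfied).

Step 1: Compute V_q(n, t) = Σ_{j=0}^2 C(n, j) (q−1)^j.
  j = 0: C(12,0)·(2)^0 = 1·1 = 1.
  j = 1: C(12,1)·(2)^1 = 12·2 = 24.
  j = 2: C(12,2)·(2)^2 = 66·4 = 264.
  V_q(n, t) = 1 + 24 + 264 = 289.
Step 2: q^n = 3^12 = 531441.
Step 3: Hamming bound ⌊q^n / V_q(n,t)⌋ = ⌊531441/289⌋ = 1838.
Step 4: Compare |C| = 650 to 1838: satisfied.
The claimed |C| lies below the Hamming bound.


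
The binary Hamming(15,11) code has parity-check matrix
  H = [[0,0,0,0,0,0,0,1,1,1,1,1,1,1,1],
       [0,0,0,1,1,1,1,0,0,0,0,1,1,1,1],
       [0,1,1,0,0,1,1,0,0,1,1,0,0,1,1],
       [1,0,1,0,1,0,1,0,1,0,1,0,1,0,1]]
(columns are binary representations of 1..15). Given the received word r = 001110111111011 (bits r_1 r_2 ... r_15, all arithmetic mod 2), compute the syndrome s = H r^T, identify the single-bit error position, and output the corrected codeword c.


s = (1, 0, 0, 0)^T, error position = 8, corrected codeword c = 001110101111011

Compute s = H r^T mod 2 one row at a time:
  s_1 = 1 + 1 + 1 + 1 + 1 + 0 + 1 + 1 = 7 ≡ 1 (mod 2).
  s_2 = 1 + 1 + 0 + 1 + 1 + 0 + 1 + 1 = 6 ≡ 0 (mod 2).
  s_3 = 0 + 1 + 0 + 1 + 1 + 1 + 1 + 1 = 6 ≡ 0 (mod 2).
  s_4 = 0 + 1 + 1 + 1 + 1 + 1 + 0 + 1 = 6 ≡ 0 (mod 2).
s = (1, 0, 0, 0)^T — this equals column 8 of H (binary 1000), so error is at position 8.
Correct: flip bit 8 of r = 001110111111011 to get c = 001110101111011.


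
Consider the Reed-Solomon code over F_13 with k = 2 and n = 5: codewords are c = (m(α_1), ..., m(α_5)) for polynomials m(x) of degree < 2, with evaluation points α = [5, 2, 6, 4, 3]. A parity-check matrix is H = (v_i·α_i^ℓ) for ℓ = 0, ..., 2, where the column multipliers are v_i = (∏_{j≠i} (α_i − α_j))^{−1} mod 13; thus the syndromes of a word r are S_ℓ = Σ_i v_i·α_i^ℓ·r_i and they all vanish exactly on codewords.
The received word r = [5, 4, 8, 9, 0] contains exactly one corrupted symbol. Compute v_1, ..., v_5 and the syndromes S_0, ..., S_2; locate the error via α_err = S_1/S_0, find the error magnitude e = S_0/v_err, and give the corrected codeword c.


S = (3, 5, 4), error at position 3, error magnitude e = 7, c = [5, 4, 1, 9, 0].

Step 1: column multipliers v_i = (∏_{j≠i}(α_i − α_j))^{−1} mod 13.
  i = 1 (α = 5): (5−2)(5−6)(5−4)(5−3) = 3·(−1)·1·2 = −6 ≡ 7, so v_1 = 7^{−1} = 2 (mod 13).
  i = 2 (α = 2): (2−5)(2−6)(2−4)(2−3) = (−3)·(−4)·(−2)·(−1) = 24 ≡ 11, so v_2 = 11^{−1} = 6 (mod 13).
  i = 3 (α = 6): (6−5)(6−2)(6−4)(6−3) = 1·4·2·3 = 24 ≡ 11, so v_3 = 11^{−1} = 6 (mod 13).
  i = 4 (α = 4): (4−5)(4−2)(4−6)(4−3) = (−1)·2·(−2)·1 = 4 ≡ 4, so v_4 = 4^{−1} = 10 (mod 13).
  i = 5 (α = 3): (3−5)(3−2)(3−6)(3−4) = (−2)·1·(−3)·(−1) = −6 ≡ 7, so v_5 = 7^{−1} = 2 (mod 13).
  v = [2, 6, 6, 10, 2].
Step 2: syndromes of r = [5, 4, 8, 9, 0] (all sums mod 13).
  S_0 = Σ v_i r_i = 2·5 + 6·4 + 6·8 + 10·9 + 2·0 = 172 ≡ 3.
  S_1 = Σ v_i α_i r_i = 2·5·5 + 6·2·4 + 6·6·8 + 10·4·9 + 2·3·0 = 746 ≡ 5.
  α_i^2 mod 13 = [12, 4, 10, 3, 9].
  S_2 = Σ v_i α_i^2 r_i = 2·12·5 + 6·4·4 + 6·10·8 + 10·3·9 + 2·9·0 = 966 ≡ 4.
  S = (3, 5, 4) ≠ 0, so r is not a codeword (an error is present).
Step 3: locate the error. For a single error e at position i, S_ℓ = v_i·e·α_i^ℓ, so α_err = S_1/S_0.
  S_0^{−1} = 3^{−1} = 9 (mod 13), so α_err = 5·9 = 45 ≡ 6 = α_3. Error position i = 3.
  Consistency check: S_2/S_1 = 4·8 = 32 ≡ 6 = α_err ✓ (single-error assumption holds).
Step 4: error magnitude e = S_0/v_3 = S_0·∏_{j≠3}(α_3 − α_j) = 3·11 = 33 ≡ 7 (mod 13).
Step 5: correct position 3: c_3 = r_3 − e = 8 − 7 ≡ 1 (mod 13). Hence c = [5, 4, 1, 9, 0].
  Check: interpolating c through the α_i gives m(x) = 12 + 9·x (degree < 2) with m(α_i) = c_i for every i, so c is indeed a codeword.


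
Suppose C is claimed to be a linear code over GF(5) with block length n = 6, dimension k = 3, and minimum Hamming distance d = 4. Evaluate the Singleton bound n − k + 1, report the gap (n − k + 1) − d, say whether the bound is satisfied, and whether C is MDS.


Singleton RHS = n − k + 1 = 4, slack = 0, bound satisfied, MDS.

Singleton bound: d ≤ n − k + 1.
Here n = 6, k = 3, so n − k + 1 = 4.
Given d = 4, check d ≤ 4: YES.
Slack = (n − k + 1) − d = 0.
The code is MDS (slack = 0).
Description: the claimed parameters are [6, 3, 4]_5; such a code would be MDS (meets Singleton bound).


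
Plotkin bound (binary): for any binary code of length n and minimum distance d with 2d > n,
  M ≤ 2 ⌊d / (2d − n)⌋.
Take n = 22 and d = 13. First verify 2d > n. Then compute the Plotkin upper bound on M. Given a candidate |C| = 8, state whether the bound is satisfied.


Plotkin bound M ≤ 6; given |C| = 8 > bound (violated).

Check applicability: 2d = 26, n = 22.
2d − n = 4 > 0, so Plotkin applies.
Compute d/(2d−n) = 13/4 ≈ 3.2500.
⌊d/(2d−n)⌋ = 3.
Plotkin bound: M ≤ 2·3 = 6.
Given |C| = 8, check: VIOLATED.
This |C| is above the Plotkin bound, so no binary code with n = 22, d = 13 and 8 codewords exists.


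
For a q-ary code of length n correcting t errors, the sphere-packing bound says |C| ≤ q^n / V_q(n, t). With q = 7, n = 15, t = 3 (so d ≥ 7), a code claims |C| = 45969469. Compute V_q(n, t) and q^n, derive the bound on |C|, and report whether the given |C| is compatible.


V_q(n, t) = 102151, q^n = 4747561509943, Hamming bound = 46475918, |C| = 45969469 ≤ bound (satisfied).

Step 1: Compute V_q(n, t) = Σ_{j=0}^3 C(n, j) (q−1)^j.
  j = 0: C(15,0)·(6)^0 = 1·1 = 1.
  j = 1: C(15,1)·(6)^1 = 15·6 = 90.
  j = 2: C(15,2)·(6)^2 = 105·36 = 3780.
  j = 3: C(15,3)·(6)^3 = 455·216 = 98280.
  V_q(n, t) = 1 + 90 + 3780 + 98280 = 102151.
Step 2: q^n = 7^15 = 4747561509943.
Step 3: Hamming bound ⌊q^n / V_q(n,t)⌋ = ⌊4747561509943/102151⌋ = 46475918.
Step 4: Compare |C| = 45969469 to 46475918: satisfied.
The claimed |C| lies below the Hamming bound.


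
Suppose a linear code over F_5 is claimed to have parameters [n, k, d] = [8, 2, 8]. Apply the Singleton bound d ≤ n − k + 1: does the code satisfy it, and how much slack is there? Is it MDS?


Singleton RHS = n − k + 1 = 7, slack = -1, bound violated (no such code; not MDS).

Singleton bound: d ≤ n − k + 1.
Here n = 8, k = 2, so n − k + 1 = 7.
Given d = 8, check d ≤ 7: NO.
Slack = (n − k + 1) − d = -1.
The slack is negative: d = 8 exceeds n − k + 1 = 7 by 1, so the Singleton bound is violated and no linear [8, 2, 8]_5 code can exist. In particular it is not MDS (MDS requires d = n − k + 1 exactly).
Description: the claimed parameters are [8, 2, 8]_5; such a code would be impossible (violates the Singleton bound).


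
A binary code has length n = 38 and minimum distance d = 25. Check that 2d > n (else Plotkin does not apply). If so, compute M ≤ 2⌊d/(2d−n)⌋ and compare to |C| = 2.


Plotkin bound M ≤ 4; given |C| = 2 ≤ bound (satisfied).

Check applicability: 2d = 50, n = 38.
2d − n = 12 > 0, so Plotkin applies.
Compute d/(2d−n) = 25/12 ≈ 2.0833.
⌊d/(2d−n)⌋ = 2.
Plotkin bound: M ≤ 2·2 = 4.
Given |C| = 2, check: satisfied.
This |C| is below the Plotkin bound.


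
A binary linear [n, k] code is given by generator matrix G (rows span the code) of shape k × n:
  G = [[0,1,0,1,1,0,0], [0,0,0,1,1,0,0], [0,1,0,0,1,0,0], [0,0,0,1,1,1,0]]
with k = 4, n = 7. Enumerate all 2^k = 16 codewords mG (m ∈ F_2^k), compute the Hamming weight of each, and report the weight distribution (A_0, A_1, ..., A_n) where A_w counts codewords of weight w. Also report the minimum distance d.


Weight distribution: A_0 = 1, A_1 = 4, A_2 = 6, A_3 = 4, A_4 = 1. Minimum distance d = 1.

Enumerate all 2^4 = 16 messages m ∈ F_2^4.
For each, compute codeword c = mG in F_2^7, then tally its weight.
  m = 0000 → c = 0000000, weight = 0.
  m = 1000 → c = 0101100, weight = 3.
  m = 0100 → c = 0001100, weight = 2.
  m = 1100 → c = 0100000, weight = 1.
  m = 0010 → c = 0100100, weight = 2.
  m = 1010 → c = 0001000, weight = 1.
  m = 0110 → c = 0101000, weight = 2.
  m = 1110 → c = 0000100, weight = 1.
  m = 0001 → c = 0001110, weight = 3.
  m = 1001 → c = 0100010, weight = 2.
  m = 0101 → c = 0000010, weight = 1.
  m = 1101 → c = 0101110, weight = 4.
  m = 0011 → c = 0101010, weight = 3.
  m = 1011 → c = 0000110, weight = 2.
  m = 0111 → c = 0100110, weight = 3.
  m = 1111 → c = 0001010, weight = 2.
Tally weights:
  weight 0: 1 codewords.
  weight 1: 4 codewords.
  weight 2: 6 codewords.
  weight 3: 4 codewords.
  weight 4: 1 codewords.
Minimum distance d = smallest w > 0 with A_w > 0 = 1.
Sanity: Σ A_w = 16 = 2^4 = 16 ✓.


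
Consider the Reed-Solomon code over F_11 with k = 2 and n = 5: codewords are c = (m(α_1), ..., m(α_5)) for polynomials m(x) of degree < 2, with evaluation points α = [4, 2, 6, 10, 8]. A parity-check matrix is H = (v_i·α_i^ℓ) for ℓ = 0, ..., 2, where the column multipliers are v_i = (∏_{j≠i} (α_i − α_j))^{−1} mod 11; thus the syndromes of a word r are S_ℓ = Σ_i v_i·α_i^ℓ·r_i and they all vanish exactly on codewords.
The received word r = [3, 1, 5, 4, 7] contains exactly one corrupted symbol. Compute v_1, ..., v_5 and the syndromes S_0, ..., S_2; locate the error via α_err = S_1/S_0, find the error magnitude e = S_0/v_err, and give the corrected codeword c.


S = (5, 6, 5), error at position 4, error magnitude e = 6, c = [3, 1, 5, 9, 7].

Step 1: column multipliers v_i = (∏_{j≠i}(α_i − α_j))^{−1} mod 11.
  i = 1 (α = 4): (4−2)(4−6)(4−10)(4−8) = 2·(−2)·(−6)·(−4) = −96 ≡ 3, so v_1 = 3^{−1} = 4 (mod 11).
  i = 2 (α = 2): (2−4)(2−6)(2−10)(2−8) = (−2)·(−4)·(−8)·(−6) = 384 ≡ 10, so v_2 = 10^{−1} = 10 (mod 11).
  i = 3 (α = 6): (6−4)(6−2)(6−10)(6−8) = 2·4·(−4)·(−2) = 64 ≡ 9, so v_3 = 9^{−1} = 5 (mod 11).
  i = 4 (α = 10): (10−4)(10−2)(10−6)(10−8) = 6·8·4·2 = 384 ≡ 10, so v_4 = 10^{−1} = 10 (mod 11).
  i = 5 (α = 8): (8−4)(8−2)(8−6)(8−10) = 4·6·2·(−2) = −96 ≡ 3, so v_5 = 3^{−1} = 4 (mod 11).
  v = [4, 10, 5, 10, 4].
Step 2: syndromes of r = [3, 1, 5, 4, 7] (all sums mod 11).
  S_0 = Σ v_i r_i = 4·3 + 10·1 + 5·5 + 10·4 + 4·7 = 115 ≡ 5.
  S_1 = Σ v_i α_i r_i = 4·4·3 + 10·2·1 + 5·6·5 + 10·10·4 + 4·8·7 = 842 ≡ 6.
  α_i^2 mod 11 = [5, 4, 3, 1, 9].
  S_2 = Σ v_i α_i^2 r_i = 4·5·3 + 10·4·1 + 5·3·5 + 10·1·4 + 4·9·7 = 467 ≡ 5.
  S = (5, 6, 5) ≠ 0, so r is not a codeword (an error is present).
Step 3: locate the error. For a single error e at position i, S_ℓ = v_i·e·α_i^ℓ, so α_err = S_1/S_0.
  S_0^{−1} = 5^{−1} = 9 (mod 11), so α_err = 6·9 = 54 ≡ 10 = α_4. Error position i = 4.
  Consistency check: S_2/S_1 = 5·2 = 10 ≡ 10 = α_err ✓ (single-error assumption holds).
Step 4: error magnitude e = S_0/v_4 = S_0·∏_{j≠4}(α_4 − α_j) = 5·10 = 50 ≡ 6 (mod 11).
Step 5: correct position 4: c_4 = r_4 − e = 4 − 6 ≡ 9 (mod 11). Hence c = [3, 1, 5, 9, 7].
  Check: interpolating c through the α_i gives m(x) = 10 + 1·x (degree < 2) with m(α_i) = c_i for every i, so c is indeed a codeword.


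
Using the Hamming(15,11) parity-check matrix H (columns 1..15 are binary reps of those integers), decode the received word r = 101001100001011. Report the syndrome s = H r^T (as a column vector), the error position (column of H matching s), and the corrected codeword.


s = (1, 1, 1, 0)^T, error position = 14, corrected codeword c = 101001100001001

Compute s = H r^T mod 2 one row at a time:
  s_1 = 0 + 0 + 0 + 0 + 1 + 0 + 1 + 1 = 3 ≡ 1 (mod 2).
  s_2 = 0 + 0 + 1 + 1 + 1 + 0 + 1 + 1 = 5 ≡ 1 (mod 2).
  s_3 = 0 + 1 + 1 + 1 + 0 + 0 + 1 + 1 = 5 ≡ 1 (mod 2).
  s_4 = 1 + 1 + 0 + 1 + 0 + 0 + 0 + 1 = 4 ≡ 0 (mod 2).
s = (1, 1, 1, 0)^T — this equals column 14 of H (binary 1110), so error is at position 14.
Correct: flip bit 14 of r = 101001100001011 to get c = 101001100001001.


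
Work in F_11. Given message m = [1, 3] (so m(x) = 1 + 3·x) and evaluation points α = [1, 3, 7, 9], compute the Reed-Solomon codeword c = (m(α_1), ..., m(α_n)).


c = [4, 10, 0, 6]

Message polynomial: m(x) = 1 + 3·x (mod 11).
For each evaluation point α_i, compute m(α_i) mod 11:
  α_1 = 1: Horner steps 3 → 4, so m(1) = 4.
  α_2 = 3: Horner steps 3 → 10, so m(3) = 10.
  α_3 = 7: Horner steps 3 → 0, so m(7) = 0.
  α_4 = 9: Horner steps 3 → 6, so m(9) = 6.
Codeword c = [4, 10, 0, 6] ∈ F_11^4.


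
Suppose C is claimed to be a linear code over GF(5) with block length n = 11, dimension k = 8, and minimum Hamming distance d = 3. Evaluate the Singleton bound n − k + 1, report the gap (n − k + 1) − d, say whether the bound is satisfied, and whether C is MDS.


Singleton RHS = n − k + 1 = 4, slack = 1, bound satisfied, not MDS.

Singleton bound: d ≤ n − k + 1.
Here n = 11, k = 8, so n − k + 1 = 4.
Given d = 3, check d ≤ 4: YES.
Slack = (n − k + 1) − d = 1.
The code is NOT MDS (slack = 1 > 0).
Description: the claimed parameters are [11, 8, 3]_5; such a code would be non-MDS.


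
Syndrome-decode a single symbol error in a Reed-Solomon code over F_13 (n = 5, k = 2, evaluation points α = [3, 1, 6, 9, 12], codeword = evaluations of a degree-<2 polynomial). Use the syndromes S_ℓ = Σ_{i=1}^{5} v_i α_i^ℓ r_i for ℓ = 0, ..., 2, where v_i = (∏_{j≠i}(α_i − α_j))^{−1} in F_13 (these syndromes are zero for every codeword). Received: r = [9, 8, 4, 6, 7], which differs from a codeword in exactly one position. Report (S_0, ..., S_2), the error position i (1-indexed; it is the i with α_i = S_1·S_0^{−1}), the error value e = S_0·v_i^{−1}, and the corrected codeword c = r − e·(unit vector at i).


S = (2, 5, 6), error at position 4, error magnitude e = 7, c = [9, 8, 4, 12, 7].

Step 1: column multipliers v_i = (∏_{j≠i}(α_i − α_j))^{−1} mod 13.
  i = 1 (α = 3): (3−1)(3−6)(3−9)(3−12) = 2·(−3)·(−6)·(−9) = −324 ≡ 1, so v_1 = 1^{−1} = 1 (mod 13).
  i = 2 (α = 1): (1−3)(1−6)(1−9)(1−12) = (−2)·(−5)·(−8)·(−11) = 880 ≡ 9, so v_2 = 9^{−1} = 3 (mod 13).
  i = 3 (α = 6): (6−3)(6−1)(6−9)(6−12) = 3·5·(−3)·(−6) = 270 ≡ 10, so v_3 = 10^{−1} = 4 (mod 13).
  i = 4 (α = 9): (9−3)(9−1)(9−6)(9−12) = 6·8·3·(−3) = −432 ≡ 10, so v_4 = 10^{−1} = 4 (mod 13).
  i = 5 (α = 12): (12−3)(12−1)(12−6)(12−9) = 9·11·6·3 = 1782 ≡ 1, so v_5 = 1^{−1} = 1 (mod 13).
  v = [1, 3, 4, 4, 1].
Step 2: syndromes of r = [9, 8, 4, 6, 7] (all sums mod 13).
  S_0 = Σ v_i r_i = 1·9 + 3·8 + 4·4 + 4·6 + 1·7 = 80 ≡ 2.
  S_1 = Σ v_i α_i r_i = 1·3·9 + 3·1·8 + 4·6·4 + 4·9·6 + 1·12·7 = 447 ≡ 5.
  α_i^2 mod 13 = [9, 1, 10, 3, 1].
  S_2 = Σ v_i α_i^2 r_i = 1·9·9 + 3·1·8 + 4·10·4 + 4·3·6 + 1·1·7 = 344 ≡ 6.
  S = (2, 5, 6) ≠ 0, so r is not a codeword (an error is present).
Step 3: locate the error. For a single error e at position i, S_ℓ = v_i·e·α_i^ℓ, so α_err = S_1/S_0.
  S_0^{−1} = 2^{−1} = 7 (mod 13), so α_err = 5·7 = 35 ≡ 9 = α_4. Error position i = 4.
  Consistency check: S_2/S_1 = 6·8 = 48 ≡ 9 = α_err ✓ (single-error assumption holds).
Step 4: error magnitude e = S_0/v_4 = S_0·∏_{j≠4}(α_4 − α_j) = 2·10 = 20 ≡ 7 (mod 13).
Step 5: correct position 4: c_4 = r_4 − e = 6 − 7 ≡ 12 (mod 13). Hence c = [9, 8, 4, 12, 7].
  Check: interpolating c through the α_i gives m(x) = 1 + 7·x (degree < 2) with m(α_i) = c_i for every i, so c is indeed a codeword.


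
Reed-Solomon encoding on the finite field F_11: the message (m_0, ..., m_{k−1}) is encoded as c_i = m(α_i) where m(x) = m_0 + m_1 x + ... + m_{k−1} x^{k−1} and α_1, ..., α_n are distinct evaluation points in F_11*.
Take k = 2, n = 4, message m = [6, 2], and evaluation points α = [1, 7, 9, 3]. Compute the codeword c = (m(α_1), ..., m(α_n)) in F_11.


c = [8, 9, 2, 1]

Message polynomial: m(x) = 6 + 2·x (mod 11).
For each evaluation point α_i, compute m(α_i) mod 11:
  α_1 = 1: Horner steps 2 → 8, so m(1) = 8.
  α_2 = 7: Horner steps 2 → 9, so m(7) = 9.
  α_3 = 9: Horner steps 2 → 2, so m(9) = 2.
  α_4 = 3: Horner steps 2 → 1, so m(3) = 1.
Codeword c = [8, 9, 2, 1] ∈ F_11^4.


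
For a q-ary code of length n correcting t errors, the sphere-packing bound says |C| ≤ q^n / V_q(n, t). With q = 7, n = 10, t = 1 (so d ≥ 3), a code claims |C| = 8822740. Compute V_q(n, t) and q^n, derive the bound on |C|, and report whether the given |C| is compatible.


V_q(n, t) = 61, q^n = 282475249, Hamming bound = 4630741, |C| = 8822740 > bound (violated).

Step 1: Compute V_q(n, t) = Σ_{j=0}^1 C(n, j) (q−1)^j.
  j = 0: C(10,0)·(6)^0 = 1·1 = 1.
  j = 1: C(10,1)·(6)^1 = 10·6 = 60.
  V_q(n, t) = 1 + 60 = 61.
Step 2: q^n = 7^10 = 282475249.
Step 3: Hamming bound ⌊q^n / V_q(n,t)⌋ = ⌊282475249/61⌋ = 4630741.
Step 4: Compare |C| = 8822740 to 4630741: violated.
The claimed |C| lies above the Hamming bound, so no 7-ary code of length 10 with d ≥ 3 can have 8822740 codewords.


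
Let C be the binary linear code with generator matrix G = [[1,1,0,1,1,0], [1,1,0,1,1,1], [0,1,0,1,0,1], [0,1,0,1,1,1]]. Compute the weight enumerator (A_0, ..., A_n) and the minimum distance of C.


Weight distribution: A_0 = 1, A_1 = 3, A_2 = 4, A_3 = 4, A_4 = 3, A_5 = 1. Minimum distance d = 1.

Enumerate all 2^4 = 16 messages m ∈ F_2^4.
For each, compute codeword c = mG in F_2^6, then tally its weight.
  m = 0000 → c = 000000, weight = 0.
  m = 1000 → c = 110110, weight = 4.
  m = 0100 → c = 110111, weight = 5.
  m = 1100 → c = 000001, weight = 1.
  m = 0010 → c = 010101, weight = 3.
  m = 1010 → c = 100011, weight = 3.
  m = 0110 → c = 100010, weight = 2.
  m = 1110 → c = 010100, weight = 2.
  m = 0001 → c = 010111, weight = 4.
  m = 1001 → c = 100001, weight = 2.
  m = 0101 → c = 100000, weight = 1.
  m = 1101 → c = 010110, weight = 3.
  m = 0011 → c = 000010, weight = 1.
  m = 1011 → c = 110100, weight = 3.
  m = 0111 → c = 110101, weight = 4.
  m = 1111 → c = 000011, weight = 2.
Tally weights:
  weight 0: 1 codewords.
  weight 1: 3 codewords.
  weight 2: 4 codewords.
  weight 3: 4 codewords.
  weight 4: 3 codewords.
  weight 5: 1 codewords.
Minimum distance d = smallest w > 0 with A_w > 0 = 1.
Sanity: Σ A_w = 16 = 2^4 = 16 ✓.


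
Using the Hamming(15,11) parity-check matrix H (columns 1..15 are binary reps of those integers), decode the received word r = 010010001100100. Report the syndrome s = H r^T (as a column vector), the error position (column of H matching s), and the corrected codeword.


s = (1, 0, 0, 1)^T, error position = 9, corrected codeword c = 010010000100100

Compute s = H r^T mod 2 one row at a time:
  s_1 = 0 + 1 + 1 + 0 + 0 + 1 + 0 + 0 = 3 ≡ 1 (mod 2).
  s_2 = 0 + 1 + 0 + 0 + 0 + 1 + 0 + 0 = 2 ≡ 0 (mod 2).
  s_3 = 1 + 0 + 0 + 0 + 1 + 0 + 0 + 0 = 2 ≡ 0 (mod 2).
  s_4 = 0 + 0 + 1 + 0 + 1 + 0 + 1 + 0 = 3 ≡ 1 (mod 2).
s = (1, 0, 0, 1)^T — this equals column 9 of H (binary 1001), so error is at position 9.
Correct: flip bit 9 of r = 010010001100100 to get c = 010010000100100.


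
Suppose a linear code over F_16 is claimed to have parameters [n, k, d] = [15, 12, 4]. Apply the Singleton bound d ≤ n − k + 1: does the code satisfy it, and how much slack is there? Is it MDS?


Singleton RHS = n − k + 1 = 4, slack = 0, bound satisfied, MDS.

Singleton bound: d ≤ n − k + 1.
Here n = 15, k = 12, so n − k + 1 = 4.
Given d = 4, check d ≤ 4: YES.
Slack = (n − k + 1) − d = 0.
The code is MDS (slack = 0).
Description: the claimed parameters are [15, 12, 4]_16; such a code would be MDS (meets Singleton bound).


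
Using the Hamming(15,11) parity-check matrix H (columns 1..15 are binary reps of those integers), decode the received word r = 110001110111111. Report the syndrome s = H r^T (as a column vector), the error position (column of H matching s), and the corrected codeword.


s = (1, 0, 1, 1)^T, error position = 11, corrected codeword c = 110001110101111

Compute s = H r^T mod 2 one row at a time:
  s_1 = 1 + 0 + 1 + 1 + 1 + 1 + 1 + 1 = 7 ≡ 1 (mod 2).
  s_2 = 0 + 0 + 1 + 1 + 1 + 1 + 1 + 1 = 6 ≡ 0 (mod 2).
  s_3 = 1 + 0 + 1 + 1 + 1 + 1 + 1 + 1 = 7 ≡ 1 (mod 2).
  s_4 = 1 + 0 + 0 + 1 + 0 + 1 + 1 + 1 = 5 ≡ 1 (mod 2).
s = (1, 0, 1, 1)^T — this equals column 11 of H (binary 1011), so error is at position 11.
Correct: flip bit 11 of r = 110001110111111 to get c = 110001110101111.


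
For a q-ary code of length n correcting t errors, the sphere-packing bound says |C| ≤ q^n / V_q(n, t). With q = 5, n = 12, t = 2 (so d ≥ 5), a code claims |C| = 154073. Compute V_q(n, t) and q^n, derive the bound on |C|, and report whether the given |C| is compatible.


V_q(n, t) = 1105, q^n = 244140625, Hamming bound = 220941, |C| = 154073 ≤ bound (satisfied).

Step 1: Compute V_q(n, t) = Σ_{j=0}^2 C(n, j) (q−1)^j.
  j = 0: C(12,0)·(4)^0 = 1·1 = 1.
  j = 1: C(12,1)·(4)^1 = 12·4 = 48.
  j = 2: C(12,2)·(4)^2 = 66·16 = 1056.
  V_q(n, t) = 1 + 48 + 1056 = 1105.
Step 2: q^n = 5^12 = 244140625.
Step 3: Hamming bound ⌊q^n / V_q(n,t)⌋ = ⌊244140625/1105⌋ = 220941.
Step 4: Compare |C| = 154073 to 220941: satisfied.
The claimed |C| lies below the Hamming bound.


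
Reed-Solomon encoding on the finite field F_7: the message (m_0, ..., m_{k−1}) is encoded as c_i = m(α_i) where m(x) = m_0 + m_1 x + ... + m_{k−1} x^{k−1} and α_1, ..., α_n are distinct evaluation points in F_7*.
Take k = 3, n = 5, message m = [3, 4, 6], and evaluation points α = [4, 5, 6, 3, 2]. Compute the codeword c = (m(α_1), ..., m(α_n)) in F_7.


c = [3, 5, 5, 6, 0]

Message polynomial: m(x) = 3 + 4·x + 6·x^2 (mod 7).
For each evaluation point α_i, compute m(α_i) mod 7:
  α_1 = 4: Horner steps 6 → 0 → 3, so m(4) = 3.
  α_2 = 5: Horner steps 6 → 6 → 5, so m(5) = 5.
  α_3 = 6: Horner steps 6 → 5 → 5, so m(6) = 5.
  α_4 = 3: Horner steps 6 → 1 → 6, so m(3) = 6.
  α_5 = 2: Horner steps 6 → 2 → 0, so m(2) = 0.
Codeword c = [3, 5, 5, 6, 0] ∈ F_7^5.


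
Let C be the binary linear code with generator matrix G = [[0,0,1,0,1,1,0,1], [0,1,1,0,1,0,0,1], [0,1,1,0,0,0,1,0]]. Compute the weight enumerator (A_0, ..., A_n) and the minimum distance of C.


Weight distribution: A_0 = 1, A_2 = 1, A_3 = 3, A_4 = 2, A_5 = 1. Minimum distance d = 2.

Enumerate all 2^3 = 8 messages m ∈ F_2^3.
For each, compute codeword c = mG in F_2^8, then tally its weight.
  m = 000 → c = 00000000, weight = 0.
  m = 100 → c = 00101101, weight = 4.
  m = 010 → c = 01101001, weight = 4.
  m = 110 → c = 01000100, weight = 2.
  m = 001 → c = 01100010, weight = 3.
  m = 101 → c = 01001111, weight = 5.
  m = 011 → c = 00001011, weight = 3.
  m = 111 → c = 00100110, weight = 3.
Tally weights:
  weight 0: 1 codewords.
  weight 2: 1 codewords.
  weight 3: 3 codewords.
  weight 4: 2 codewords.
  weight 5: 1 codewords.
Minimum distance d = smallest w > 0 with A_w > 0 = 2.
Sanity: Σ A_w = 8 = 2^3 = 8 ✓.


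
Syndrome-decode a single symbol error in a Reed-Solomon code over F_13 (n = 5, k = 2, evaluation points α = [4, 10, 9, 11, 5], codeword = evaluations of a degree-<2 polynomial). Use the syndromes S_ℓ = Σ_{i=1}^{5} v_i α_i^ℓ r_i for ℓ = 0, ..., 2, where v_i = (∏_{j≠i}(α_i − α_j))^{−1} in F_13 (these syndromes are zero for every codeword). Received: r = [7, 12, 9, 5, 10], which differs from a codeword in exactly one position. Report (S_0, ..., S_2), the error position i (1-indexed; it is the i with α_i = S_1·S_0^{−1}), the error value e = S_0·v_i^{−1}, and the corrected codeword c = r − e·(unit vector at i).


S = (7, 12, 2), error at position 4, error magnitude e = 3, c = [7, 12, 9, 2, 10].

Step 1: column multipliers v_i = (∏_{j≠i}(α_i − α_j))^{−1} mod 13.
  i = 1 (α = 4): (4−10)(4−9)(4−11)(4−5) = (−6)·(−5)·(−7)·(−1) = 210 ≡ 2, so v_1 = 2^{−1} = 7 (mod 13).
  i = 2 (α = 10): (10−4)(10−9)(10−11)(10−5) = 6·1·(−1)·5 = −30 ≡ 9, so v_2 = 9^{−1} = 3 (mod 13).
  i = 3 (α = 9): (9−4)(9−10)(9−11)(9−5) = 5·(−1)·(−2)·4 = 40 ≡ 1, so v_3 = 1^{−1} = 1 (mod 13).
  i = 4 (α = 11): (11−4)(11−10)(11−9)(11−5) = 7·1·2·6 = 84 ≡ 6, so v_4 = 6^{−1} = 11 (mod 13).
  i = 5 (α = 5): (5−4)(5−10)(5−9)(5−11) = 1·(−5)·(−4)·(−6) = −120 ≡ 10, so v_5 = 10^{−1} = 4 (mod 13).
  v = [7, 3, 1, 11, 4].
Step 2: syndromes of r = [7, 12, 9, 5, 10] (all sums mod 13).
  S_0 = Σ v_i r_i = 7·7 + 3·12 + 1·9 + 11·5 + 4·10 = 189 ≡ 7.
  S_1 = Σ v_i α_i r_i = 7·4·7 + 3·10·12 + 1·9·9 + 11·11·5 + 4·5·10 = 1442 ≡ 12.
  α_i^2 mod 13 = [3, 9, 3, 4, 12].
  S_2 = Σ v_i α_i^2 r_i = 7·3·7 + 3·9·12 + 1·3·9 + 11·4·5 + 4·12·10 = 1198 ≡ 2.
  S = (7, 12, 2) ≠ 0, so r is not a codeword (an error is present).
Step 3: locate the error. For a single error e at position i, S_ℓ = v_i·e·α_i^ℓ, so α_err = S_1/S_0.
  S_0^{−1} = 7^{−1} = 2 (mod 13), so α_err = 12·2 = 24 ≡ 11 = α_4. Error position i = 4.
  Consistency check: S_2/S_1 = 2·12 = 24 ≡ 11 = α_err ✓ (single-error assumption holds).
Step 4: error magnitude e = S_0/v_4 = S_0·∏_{j≠4}(α_4 − α_j) = 7·6 = 42 ≡ 3 (mod 13).
Step 5: correct position 4: c_4 = r_4 − e = 5 − 3 ≡ 2 (mod 13). Hence c = [7, 12, 9, 2, 10].
  Check: interpolating c through the α_i gives m(x) = 8 + 3·x (degree < 2) with m(α_i) = c_i for every i, so c is indeed a codeword.


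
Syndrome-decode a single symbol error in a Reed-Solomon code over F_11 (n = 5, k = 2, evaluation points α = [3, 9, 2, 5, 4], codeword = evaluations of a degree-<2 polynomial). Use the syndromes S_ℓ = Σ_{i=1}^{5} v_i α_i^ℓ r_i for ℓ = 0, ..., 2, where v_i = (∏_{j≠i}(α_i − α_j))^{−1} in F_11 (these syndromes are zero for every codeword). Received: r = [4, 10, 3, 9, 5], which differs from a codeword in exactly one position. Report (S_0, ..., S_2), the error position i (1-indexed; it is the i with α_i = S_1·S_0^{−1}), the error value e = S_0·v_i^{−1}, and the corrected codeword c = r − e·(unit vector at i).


S = (4, 9, 1), error at position 4, error magnitude e = 3, c = [4, 10, 3, 6, 5].

Step 1: column multipliers v_i = (∏_{j≠i}(α_i − α_j))^{−1} mod 11.
  i = 1 (α = 3): (3−9)(3−2)(3−5)(3−4) = (−6)·1·(−2)·(−1) = −12 ≡ 10, so v_1 = 10^{−1} = 10 (mod 11).
  i = 2 (α = 9): (9−3)(9−2)(9−5)(9−4) = 6·7·4·5 = 840 ≡ 4, so v_2 = 4^{−1} = 3 (mod 11).
  i = 3 (α = 2): (2−3)(2−9)(2−5)(2−4) = (−1)·(−7)·(−3)·(−2) = 42 ≡ 9, so v_3 = 9^{−1} = 5 (mod 11).
  i = 4 (α = 5): (5−3)(5−9)(5−2)(5−4) = 2·(−4)·3·1 = −24 ≡ 9, so v_4 = 9^{−1} = 5 (mod 11).
  i = 5 (α = 4): (4−3)(4−9)(4−2)(4−5) = 1·(−5)·2·(−1) = 10 ≡ 10, so v_5 = 10^{−1} = 10 (mod 11).
  v = [10, 3, 5, 5, 10].
Step 2: syndromes of r = [4, 10, 3, 9, 5] (all sums mod 11).
  S_0 = Σ v_i r_i = 10·4 + 3·10 + 5·3 + 5·9 + 10·5 = 180 ≡ 4.
  S_1 = Σ v_i α_i r_i = 10·3·4 + 3·9·10 + 5·2·3 + 5·5·9 + 10·4·5 = 845 ≡ 9.
  α_i^2 mod 11 = [9, 4, 4, 3, 5].
  S_2 = Σ v_i α_i^2 r_i = 10·9·4 + 3·4·10 + 5·4·3 + 5·3·9 + 10·5·5 = 925 ≡ 1.
  S = (4, 9, 1) ≠ 0, so r is not a codeword (an error is present).
Step 3: locate the error. For a single error e at position i, S_ℓ = v_i·e·α_i^ℓ, so α_err = S_1/S_0.
  S_0^{−1} = 4^{−1} = 3 (mod 11), so α_err = 9·3 = 27 ≡ 5 = α_4. Error position i = 4.
  Consistency check: S_2/S_1 = 1·5 = 5 ≡ 5 = α_err ✓ (single-error assumption holds).
Step 4: error magnitude e = S_0/v_4 = S_0·∏_{j≠4}(α_4 − α_j) = 4·9 = 36 ≡ 3 (mod 11).
Step 5: correct position 4: c_4 = r_4 − e = 9 − 3 ≡ 6 (mod 11). Hence c = [4, 10, 3, 6, 5].
  Check: interpolating c through the α_i gives m(x) = 1 + 1·x (degree < 2) with m(α_i) = c_i for every i, so c is indeed a codeword.


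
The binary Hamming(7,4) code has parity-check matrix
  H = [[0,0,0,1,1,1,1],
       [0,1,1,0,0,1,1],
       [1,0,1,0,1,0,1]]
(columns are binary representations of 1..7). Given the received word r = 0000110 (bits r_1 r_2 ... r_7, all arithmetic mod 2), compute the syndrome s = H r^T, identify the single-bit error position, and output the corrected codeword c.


s = (0, 1, 1)^T, error position = 3, corrected codeword c = 0010110

Compute s = H r^T mod 2 one row at a time:
  s_1 = 0 + 1 + 1 + 0 = 2 ≡ 0 (mod 2).
  s_2 = 0 + 0 + 1 + 0 = 1 ≡ 1 (mod 2).
  s_3 = 0 + 0 + 1 + 0 = 1 ≡ 1 (mod 2).
s = (0, 1, 1)^T — this equals column 3 of H (binary 011), so error is at position 3.
Correct: flip bit 3 of r = 0000110 to get c = 0010110.


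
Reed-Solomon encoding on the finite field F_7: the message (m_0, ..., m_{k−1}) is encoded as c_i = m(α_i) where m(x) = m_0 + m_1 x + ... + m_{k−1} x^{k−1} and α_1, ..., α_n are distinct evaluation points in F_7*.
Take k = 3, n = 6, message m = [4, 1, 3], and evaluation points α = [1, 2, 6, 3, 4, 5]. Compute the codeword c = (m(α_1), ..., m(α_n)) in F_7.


c = [1, 4, 6, 6, 0, 0]

Message polynomial: m(x) = 4 + 1·x + 3·x^2 (mod 7).
For each evaluation point α_i, compute m(α_i) mod 7:
  α_1 = 1: Horner steps 3 → 4 → 1, so m(1) = 1.
  α_2 = 2: Horner steps 3 → 0 → 4, so m(2) = 4.
  α_3 = 6: Horner steps 3 → 5 → 6, so m(6) = 6.
  α_4 = 3: Horner steps 3 → 3 → 6, so m(3) = 6.
  α_5 = 4: Horner steps 3 → 6 → 0, so m(4) = 0.
  α_6 = 5: Horner steps 3 → 2 → 0, so m(5) = 0.
Codeword c = [1, 4, 6, 6, 0, 0] ∈ F_7^6.


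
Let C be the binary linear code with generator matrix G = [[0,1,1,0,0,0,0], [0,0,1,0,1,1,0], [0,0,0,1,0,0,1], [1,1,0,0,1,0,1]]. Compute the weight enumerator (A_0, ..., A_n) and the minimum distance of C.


Weight distribution: A_0 = 1, A_2 = 2, A_3 = 4, A_4 = 5, A_5 = 4. Minimum distance d = 2.

Enumerate all 2^4 = 16 messages m ∈ F_2^4.
For each, compute codeword c = mG in F_2^7, then tally its weight.
  m = 0000 → c = 0000000, weight = 0.
  m = 1000 → c = 0110000, weight = 2.
  m = 0100 → c = 0010110, weight = 3.
  m = 1100 → c = 0100110, weight = 3.
  m = 0010 → c = 0001001, weight = 2.
  m = 1010 → c = 0111001, weight = 4.
  m = 0110 → c = 0011111, weight = 5.
  m = 1110 → c = 0101111, weight = 5.
  m = 0001 → c = 1100101, weight = 4.
  m = 1001 → c = 1010101, weight = 4.
  m = 0101 → c = 1110011, weight = 5.
  m = 1101 → c = 1000011, weight = 3.
  m = 0011 → c = 1101100, weight = 4.
  m = 1011 → c = 1011100, weight = 4.
  m = 0111 → c = 1111010, weight = 5.
  m = 1111 → c = 1001010, weight = 3.
Tally weights:
  weight 0: 1 codewords.
  weight 2: 2 codewords.
  weight 3: 4 codewords.
  weight 4: 5 codewords.
  weight 5: 4 codewords.
Minimum distance d = smallest w > 0 with A_w > 0 = 2.
Sanity: Σ A_w = 16 = 2^4 = 16 ✓.


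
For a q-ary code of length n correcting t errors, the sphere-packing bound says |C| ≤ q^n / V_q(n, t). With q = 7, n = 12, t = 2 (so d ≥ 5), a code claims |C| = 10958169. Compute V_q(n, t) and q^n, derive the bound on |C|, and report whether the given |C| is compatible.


V_q(n, t) = 2449, q^n = 13841287201, Hamming bound = 5651811, |C| = 10958169 > bound (violated).

Step 1: Compute V_q(n, t) = Σ_{j=0}^2 C(n, j) (q−1)^j.
  j = 0: C(12,0)·(6)^0 = 1·1 = 1.
  j = 1: C(12,1)·(6)^1 = 12·6 = 72.
  j = 2: C(12,2)·(6)^2 = 66·36 = 2376.
  V_q(n, t) = 1 + 72 + 2376 = 2449.
Step 2: q^n = 7^12 = 13841287201.
Step 3: Hamming bound ⌊q^n / V_q(n,t)⌋ = ⌊13841287201/2449⌋ = 5651811.
Step 4: Compare |C| = 10958169 to 5651811: violated.
The claimed |C| lies above the Hamming bound, so no 7-ary code of length 12 with d ≥ 5 can have 10958169 codewords.


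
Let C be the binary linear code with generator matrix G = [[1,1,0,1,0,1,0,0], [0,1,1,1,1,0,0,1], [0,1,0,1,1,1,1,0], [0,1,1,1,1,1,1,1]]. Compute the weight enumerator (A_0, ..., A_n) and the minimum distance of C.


Weight distribution: A_0 = 1, A_2 = 2, A_3 = 3, A_4 = 3, A_5 = 4, A_6 = 2, A_7 = 1. Minimum distance d = 2.

Enumerate all 2^4 = 16 messages m ∈ F_2^4.
For each, compute codeword c = mG in F_2^8, then tally its weight.
  m = 0000 → c = 00000000, weight = 0.
  m = 1000 → c = 11010100, weight = 4.
  m = 0100 → c = 01111001, weight = 5.
  m = 1100 → c = 10101101, weight = 5.
  m = 0010 → c = 01011110, weight = 5.
  m = 1010 → c = 10001010, weight = 3.
  m = 0110 → c = 00100111, weight = 4.
  m = 1110 → c = 11110011, weight = 6.
  m = 0001 → c = 01111111, weight = 7.
  m = 1001 → c = 10101011, weight = 5.
  m = 0101 → c = 00000110, weight = 2.
  m = 1101 → c = 11010010, weight = 4.
  m = 0011 → c = 00100001, weight = 2.
  m = 1011 → c = 11110101, weight = 6.
  m = 0111 → c = 01011000, weight = 3.
  m = 1111 → c = 10001100, weight = 3.
Tally weights:
  weight 0: 1 codewords.
  weight 2: 2 codewords.
  weight 3: 3 codewords.
  weight 4: 3 codewords.
  weight 5: 4 codewords.
  weight 6: 2 codewords.
  weight 7: 1 codewords.
Minimum distance d = smallest w > 0 with A_w > 0 = 2.
Sanity: Σ A_w = 16 = 2^4 = 16 ✓.


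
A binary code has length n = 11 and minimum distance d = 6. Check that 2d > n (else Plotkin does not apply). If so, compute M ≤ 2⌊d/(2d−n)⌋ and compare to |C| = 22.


Plotkin bound M ≤ 12; given |C| = 22 > bound (violated).

Check applicability: 2d = 12, n = 11.
2d − n = 1 > 0, so Plotkin applies.
Compute d/(2d−n) = 6/1 ≈ 6.0000.
⌊d/(2d−n)⌋ = 6.
Plotkin bound: M ≤ 2·6 = 12.
Given |C| = 22, check: VIOLATED.
This |C| is above the Plotkin bound, so no binary code with n = 11, d = 6 and 22 codewords exists.


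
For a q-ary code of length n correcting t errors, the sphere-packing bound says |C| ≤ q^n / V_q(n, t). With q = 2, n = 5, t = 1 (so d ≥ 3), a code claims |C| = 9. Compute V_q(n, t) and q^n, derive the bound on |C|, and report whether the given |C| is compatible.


V_q(n, t) = 6, q^n = 32, Hamming bound = 5, |C| = 9 > bound (violated).

Step 1: Compute V_q(n, t) = Σ_{j=0}^1 C(n, j) (q−1)^j.
  j = 0: C(5,0)·(1)^0 = 1·1 = 1.
  j = 1: C(5,1)·(1)^1 = 5·1 = 5.
  V_q(n, t) = 1 + 5 = 6.
Step 2: q^n = 2^5 = 32.
Step 3: Hamming bound ⌊q^n / V_q(n,t)⌋ = ⌊32/6⌋ = 5.
Step 4: Compare |C| = 9 to 5: violated.
The claimed |C| lies above the Hamming bound, so no 2-ary code of length 5 with d ≥ 3 can have 9 codewords.
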